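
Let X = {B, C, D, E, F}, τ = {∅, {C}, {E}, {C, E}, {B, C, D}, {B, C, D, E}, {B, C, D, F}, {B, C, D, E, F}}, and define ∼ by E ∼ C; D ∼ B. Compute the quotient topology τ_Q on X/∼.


X/∼ = {[B=D], [C=E], [F]}; |τ_Q| = 4.

Equivalence classes: [B=D], [C=E], [F].
Quotient map π: X → X/∼ sends B ↦ [B=D], C ↦ [C=E], D ↦ [B=D], E ↦ [C=E], F ↦ [F].
For each subset V ⊆ X/∼, compute π^{-1}(V) ⊆ X and check whether π^{-1}(V) ∈ τ. V is open in τ_Q iff π^{-1}(V) ∈ τ.
  V = {}: π^{-1}(V) = ∅ ∈ τ ✓.
  V = {[B=D]}: π^{-1}(V) = {B, D} ∉ τ ✗.
  V = {[C=E]}: π^{-1}(V) = {C, E} ∈ τ ✓.
  V = {[B=D], [C=E]}: π^{-1}(V) = {B, C, D, E} ∈ τ ✓.
  V = {[F]}: π^{-1}(V) = {F} ∉ τ ✗.
  V = {[B=D], [F]}: π^{-1}(V) = {B, D, F} ∉ τ ✗.
  V = {[C=E], [F]}: π^{-1}(V) = {C, E, F} ∉ τ ✗.
  V = {[B=D], [C=E], [F]}: π^{-1}(V) = {B, C, D, E, F} ∈ τ ✓.
Open sets in the quotient: τ_Q = {{}, {[C=E]}, {[B=D], [C=E]}, {[B=D], [C=E], [F]}} (4 elements).


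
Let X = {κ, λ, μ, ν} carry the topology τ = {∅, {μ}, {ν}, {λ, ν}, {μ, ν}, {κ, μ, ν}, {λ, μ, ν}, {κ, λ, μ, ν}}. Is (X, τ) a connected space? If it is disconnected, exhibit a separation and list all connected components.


(X, τ) is connected.

Find clopen sets (U ∈ τ with X ∖ U ∈ τ):
  U = ∅, X ∖ U = {κ, λ, μ, ν} — both open, so U is clopen.
  U = {κ, λ, μ, ν}, X ∖ U = ∅ — both open, so U is clopen.
Only trivial clopens (∅ and X) exist, so (X, τ) is connected.
Compute connected components by grouping points that agree on all clopens:
  component: {κ, λ, μ, ν}


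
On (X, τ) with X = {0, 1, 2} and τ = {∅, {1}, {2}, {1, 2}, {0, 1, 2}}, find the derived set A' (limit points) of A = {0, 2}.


A' = {0}

For each x ∈ X, list the open sets U ∈ τ with x ∈ U, then check whether U ∩ (A ∖ {x}) ≠ ∅ for every such U.
  x = 0: opens ∋ x are {0, 1, 2}; each meets A ∖ {0}, so x IS a limit point.
  x = 1: open {1} ∋ x has {1} ∩ (A ∖ {1}) = ∅, so x is NOT a limit point.
  x = 2: open {2} ∋ x has {2} ∩ (A ∖ {2}) = ∅, so x is NOT a limit point.
Collecting: A' = {0}.


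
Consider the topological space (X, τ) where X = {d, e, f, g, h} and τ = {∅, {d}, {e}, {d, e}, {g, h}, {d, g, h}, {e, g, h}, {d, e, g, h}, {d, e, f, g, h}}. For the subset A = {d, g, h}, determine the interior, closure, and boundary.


int(A) = {d, g, h}, cl(A) = {d, f, g, h}, ∂A = {f}.

Closed sets in (X, τ) are complements of opens:
  closed(X, τ) = {∅, {f}, {d, f}, {e, f}, {d, e, f}, {f, g, h}, {d, f, g, h}, {e, f, g, h}, {d, e, f, g, h}}.
int(A) = ⋃ {U ∈ τ : U ⊆ A}. Opens contained in A: ∅, {d}, {g, h}, {d, g, h}.
Taking the union of these: int(A) = {d, g, h}.
cl(A) = ⋂ {C closed : A ⊆ C}. Closed sets containing A: {d, f, g, h}, {d, e, f, g, h}.
Intersecting these: cl(A) = {d, f, g, h}.
∂A = cl(A) ∖ int(A) = {d, f, g, h} ∖ {d, g, h} = {f}.


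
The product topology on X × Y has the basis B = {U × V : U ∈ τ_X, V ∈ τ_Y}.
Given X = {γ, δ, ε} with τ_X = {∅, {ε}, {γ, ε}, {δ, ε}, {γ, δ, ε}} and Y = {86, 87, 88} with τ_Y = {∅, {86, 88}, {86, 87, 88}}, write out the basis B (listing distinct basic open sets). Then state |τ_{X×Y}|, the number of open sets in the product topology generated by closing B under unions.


Basis B = {∅ × ∅, {ε} × {86, 88}, {ε} × {86, 87, 88}, {γ, ε} × {86, 88}, {δ, ε} × {86, 88}, {γ, ε} × {86, 87, 88}, {γ, δ, ε} × {86, 88}, {δ, ε} × {86, 87, 88}, {γ, δ, ε} × {86, 87, 88}}; |τ_{X×Y}| = 14.

Enumerate products U × V with U ∈ τ_X, V ∈ τ_Y (deduplicated):
  ∅ × ∅ = {} (∅)
  {ε} × {86, 88} = {(ε,86), (ε,88)}
  {ε} × {86, 87, 88} = {(ε,86), (ε,87), (ε,88)}
  {γ, ε} × {86, 88} = {(γ,86), (γ,88), (ε,86), (ε,88)}
  {δ, ε} × {86, 88} = {(δ,86), (δ,88), (ε,86), (ε,88)}
  {γ, ε} × {86, 87, 88} = {(γ,86), (γ,87), (γ,88), (ε,86), (ε,87), (ε,88)}
  {γ, δ, ε} × {86, 88} = {(γ,86), (γ,88), (δ,86), (δ,88), (ε,86), (ε,88)}
  {δ, ε} × {86, 87, 88} = {(δ,86), (δ,87), (δ,88), (ε,86), (ε,87), (ε,88)}
  {γ, δ, ε} × {86, 87, 88} = {(γ,86), (γ,87), (γ,88), (δ,86), (δ,87), (δ,88), (ε,86), (ε,87), (ε,88)}
These 9 distinct sets form the basis B.
Close under arbitrary unions to get τ_{X×Y}; counting gives |τ_{X×Y}| = 14.


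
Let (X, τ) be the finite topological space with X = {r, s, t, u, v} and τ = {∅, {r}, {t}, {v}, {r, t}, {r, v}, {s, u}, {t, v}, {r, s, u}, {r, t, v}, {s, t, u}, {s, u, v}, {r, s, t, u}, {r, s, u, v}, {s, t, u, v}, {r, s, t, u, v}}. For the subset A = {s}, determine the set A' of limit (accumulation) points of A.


A' = {u}

For each x ∈ X, list the open sets U ∈ τ with x ∈ U, then check whether U ∩ (A ∖ {x}) ≠ ∅ for every such U.
  x = r: open {r} ∋ x has {r} ∩ (A ∖ {r}) = ∅, so x is NOT a limit point.
  x = s: open {s, u} ∋ x has {s, u} ∩ (A ∖ {s}) = ∅, so x is NOT a limit point.
  x = t: open {t} ∋ x has {t} ∩ (A ∖ {t}) = ∅, so x is NOT a limit point.
  x = u: opens ∋ x are {s, u}, {r, s, u}, {s, t, u}, {s, u, v}, {r, s, t, u}, {r, s, u, v}, {s, t, u, v}, {r, s, t, u, v}; each meets A ∖ {u}, so x IS a limit point.
  x = v: open {v} ∋ x has {v} ∩ (A ∖ {v}) = ∅, so x is NOT a limit point.
Collecting: A' = {u}.


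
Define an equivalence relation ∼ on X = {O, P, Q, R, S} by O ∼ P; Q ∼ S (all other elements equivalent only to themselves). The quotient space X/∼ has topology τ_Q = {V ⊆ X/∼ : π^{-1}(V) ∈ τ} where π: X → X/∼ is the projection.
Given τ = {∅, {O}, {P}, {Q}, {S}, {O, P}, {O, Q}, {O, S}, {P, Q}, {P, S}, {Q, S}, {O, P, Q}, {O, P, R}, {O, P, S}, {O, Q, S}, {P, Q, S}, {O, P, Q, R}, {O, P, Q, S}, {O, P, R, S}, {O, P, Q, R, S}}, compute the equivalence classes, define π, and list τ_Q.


X/∼ = {[O=P], [Q=S], [R]}; |τ_Q| = 6.

Equivalence classes: [O=P], [Q=S], [R].
Quotient map π: X → X/∼ sends O ↦ [O=P], P ↦ [O=P], Q ↦ [Q=S], R ↦ [R], S ↦ [Q=S].
For each subset V ⊆ X/∼, compute π^{-1}(V) ⊆ X and check whether π^{-1}(V) ∈ τ. V is open in τ_Q iff π^{-1}(V) ∈ τ.
  V = {}: π^{-1}(V) = ∅ ∈ τ ✓.
  V = {[O=P]}: π^{-1}(V) = {O, P} ∈ τ ✓.
  V = {[Q=S]}: π^{-1}(V) = {Q, S} ∈ τ ✓.
  V = {[O=P], [Q=S]}: π^{-1}(V) = {O, P, Q, S} ∈ τ ✓.
  V = {[R]}: π^{-1}(V) = {R} ∉ τ ✗.
  V = {[O=P], [R]}: π^{-1}(V) = {O, P, R} ∈ τ ✓.
  V = {[Q=S], [R]}: π^{-1}(V) = {Q, R, S} ∉ τ ✗.
  V = {[O=P], [Q=S], [R]}: π^{-1}(V) = {O, P, Q, R, S} ∈ τ ✓.
Open sets in the quotient: τ_Q = {{}, {[O=P]}, {[Q=S]}, {[O=P], [Q=S]}, {[O=P], [R]}, {[O=P], [Q=S], [R]}} (6 elements).


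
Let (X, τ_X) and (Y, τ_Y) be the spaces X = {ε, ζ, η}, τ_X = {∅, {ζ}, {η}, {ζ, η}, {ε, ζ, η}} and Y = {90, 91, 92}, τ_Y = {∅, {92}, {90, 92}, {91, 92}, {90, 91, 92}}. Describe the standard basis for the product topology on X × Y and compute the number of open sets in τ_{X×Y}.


Basis B = {∅ × ∅, {ζ} × {92}, {η} × {92}, {ζ} × {90, 92}, {ζ} × {91, 92}, {ζ, η} × {92}, {η} × {90, 92}, {η} × {91, 92}, {ε, ζ, η} × {92}, {ζ} × {90, 91, 92}, {η} × {90, 91, 92}, {ζ, η} × {90, 92}, {ζ, η} × {91, 92}, {ε, ζ, η} × {90, 92}, {ε, ζ, η} × {91, 92}, {ζ, η} × {90, 91, 92}, {ε, ζ, η} × {90, 91, 92}}; |τ_{X×Y}| = 50.

Enumerate products U × V with U ∈ τ_X, V ∈ τ_Y (deduplicated):
  ∅ × ∅ = {} (∅)
  {ζ} × {92} = {(ζ,92)}
  {η} × {92} = {(η,92)}
  {ζ} × {90, 92} = {(ζ,90), (ζ,92)}
  {ζ} × {91, 92} = {(ζ,91), (ζ,92)}
  {ζ, η} × {92} = {(ζ,92), (η,92)}
  {η} × {90, 92} = {(η,90), (η,92)}
  {η} × {91, 92} = {(η,91), (η,92)}
  {ε, ζ, η} × {92} = {(ε,92), (ζ,92), (η,92)}
  {ζ} × {90, 91, 92} = {(ζ,90), (ζ,91), (ζ,92)}
  {η} × {90, 91, 92} = {(η,90), (η,91), (η,92)}
  {ζ, η} × {90, 92} = {(ζ,90), (ζ,92), (η,90), (η,92)}
  {ζ, η} × {91, 92} = {(ζ,91), (ζ,92), (η,91), (η,92)}
  {ε, ζ, η} × {90, 92} = {(ε,90), (ε,92), (ζ,90), (ζ,92), (η,90), (η,92)}
  {ε, ζ, η} × {91, 92} = {(ε,91), (ε,92), (ζ,91), (ζ,92), (η,91), (η,92)}
  {ζ, η} × {90, 91, 92} = {(ζ,90), (ζ,91), (ζ,92), (η,90), (η,91), (η,92)}
  {ε, ζ, η} × {90, 91, 92} = {(ε,90), (ε,91), (ε,92), (ζ,90), (ζ,91), (ζ,92), (η,90), (η,91), (η,92)}
These 17 distinct sets form the basis B.
Close under arbitrary unions to get τ_{X×Y}; counting gives |τ_{X×Y}| = 50.


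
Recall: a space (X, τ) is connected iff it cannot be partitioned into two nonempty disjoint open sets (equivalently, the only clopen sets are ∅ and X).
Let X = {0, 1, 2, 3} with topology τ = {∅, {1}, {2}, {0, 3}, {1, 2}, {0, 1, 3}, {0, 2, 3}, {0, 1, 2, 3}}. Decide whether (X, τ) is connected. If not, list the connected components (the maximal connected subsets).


(X, τ) is disconnected; components = [{1}, {2}, {0, 3}].

Find clopen sets (U ∈ τ with X ∖ U ∈ τ):
  U = ∅, X ∖ U = {0, 1, 2, 3} — both open, so U is clopen.
  U = {1}, X ∖ U = {0, 2, 3} — both open, so U is clopen.
  U = {2}, X ∖ U = {0, 1, 3} — both open, so U is clopen.
  U = {0, 3}, X ∖ U = {1, 2} — both open, so U is clopen.
  U = {1, 2}, X ∖ U = {0, 3} — both open, so U is clopen.
  U = {0, 1, 3}, X ∖ U = {2} — both open, so U is clopen.
  U = {0, 2, 3}, X ∖ U = {1} — both open, so U is clopen.
  U = {0, 1, 2, 3}, X ∖ U = ∅ — both open, so U is clopen.
Nontrivial clopen(s) exist: e.g. {2}. So (X, τ) is disconnected.
Compute connected components by grouping points that agree on all clopens:
  component: {1}
  component: {2}
  component: {0, 3}


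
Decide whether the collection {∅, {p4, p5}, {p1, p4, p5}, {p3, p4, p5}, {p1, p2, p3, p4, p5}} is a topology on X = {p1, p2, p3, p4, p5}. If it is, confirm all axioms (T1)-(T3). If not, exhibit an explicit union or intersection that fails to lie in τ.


τ is NOT a topology on X.

Axiom (T1): ∅ ∈ τ? Yes; X ∈ τ? Yes.
Axiom (T2/T3): check pairwise unions and intersections of members of τ.
Counterexample for (T2): {p1, p4, p5} ∪ {p3, p4, p5} = {p1, p3, p4, p5} ∉ τ. Therefore τ is NOT a topology.


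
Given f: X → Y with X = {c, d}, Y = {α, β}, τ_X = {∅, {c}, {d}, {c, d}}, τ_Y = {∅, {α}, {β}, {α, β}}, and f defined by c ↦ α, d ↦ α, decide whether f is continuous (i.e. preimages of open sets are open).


f IS continuous.

Compute f^{-1}(U) for each U ∈ τ_Y:
  U = ∅: f^{-1}(U) = ∅ ∈ τ_X ✓.
  U = {α}: f^{-1}(U) = {c, d} ∈ τ_X ✓.
  U = {β}: f^{-1}(U) = ∅ ∈ τ_X ✓.
  U = {α, β}: f^{-1}(U) = {c, d} ∈ τ_X ✓.
Every preimage lies in τ_X, so f IS continuous.


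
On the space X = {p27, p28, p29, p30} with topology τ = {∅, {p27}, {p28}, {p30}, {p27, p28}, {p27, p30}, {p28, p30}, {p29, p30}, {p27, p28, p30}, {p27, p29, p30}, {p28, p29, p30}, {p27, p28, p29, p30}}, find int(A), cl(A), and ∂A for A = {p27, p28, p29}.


int(A) = {p27, p28}, cl(A) = {p27, p28, p29}, ∂A = {p29}.

Closed sets in (X, τ) are complements of opens:
  closed(X, τ) = {∅, {p27}, {p28}, {p29}, {p27, p28}, {p27, p29}, {p28, p29}, {p29, p30}, {p27, p28, p29}, {p27, p29, p30}, {p28, p29, p30}, {p27, p28, p29, p30}}.
int(A) = ⋃ {U ∈ τ : U ⊆ A}. Opens contained in A: ∅, {p27}, {p28}, {p27, p28}.
Taking the union of these: int(A) = {p27, p28}.
cl(A) = ⋂ {C closed : A ⊆ C}. Closed sets containing A: {p27, p28, p29}, {p27, p28, p29, p30}.
Intersecting these: cl(A) = {p27, p28, p29}.
∂A = cl(A) ∖ int(A) = {p27, p28, p29} ∖ {p27, p28} = {p29}.


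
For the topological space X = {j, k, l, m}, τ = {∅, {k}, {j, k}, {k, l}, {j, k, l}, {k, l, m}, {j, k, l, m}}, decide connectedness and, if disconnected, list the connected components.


(X, τ) is connected.

Find clopen sets (U ∈ τ with X ∖ U ∈ τ):
  U = ∅, X ∖ U = {j, k, l, m} — both open, so U is clopen.
  U = {j, k, l, m}, X ∖ U = ∅ — both open, so U is clopen.
Only trivial clopens (∅ and X) exist, so (X, τ) is connected.
Compute connected components by grouping points that agree on all clopens:
  component: {j, k, l, m}


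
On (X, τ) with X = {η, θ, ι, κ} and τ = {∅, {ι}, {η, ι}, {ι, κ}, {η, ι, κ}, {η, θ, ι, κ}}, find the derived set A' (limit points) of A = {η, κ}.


A' = {θ}

For each x ∈ X, list the open sets U ∈ τ with x ∈ U, then check whether U ∩ (A ∖ {x}) ≠ ∅ for every such U.
  x = η: open {η, ι} ∋ x has {η, ι} ∩ (A ∖ {η}) = ∅, so x is NOT a limit point.
  x = θ: opens ∋ x are {η, θ, ι, κ}; each meets A ∖ {θ}, so x IS a limit point.
  x = ι: open {ι} ∋ x has {ι} ∩ (A ∖ {ι}) = ∅, so x is NOT a limit point.
  x = κ: open {ι, κ} ∋ x has {ι, κ} ∩ (A ∖ {κ}) = ∅, so x is NOT a limit point.
Collecting: A' = {θ}.


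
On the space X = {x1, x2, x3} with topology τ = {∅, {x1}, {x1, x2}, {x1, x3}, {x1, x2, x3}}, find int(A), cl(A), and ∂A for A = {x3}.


int(A) = ∅, cl(A) = {x3}, ∂A = {x3}.

Closed sets in (X, τ) are complements of opens:
  closed(X, τ) = {∅, {x2}, {x3}, {x2, x3}, {x1, x2, x3}}.
int(A) = ⋃ {U ∈ τ : U ⊆ A}. Opens contained in A: ∅.
Taking the union of these: int(A) = ∅.
cl(A) = ⋂ {C closed : A ⊆ C}. Closed sets containing A: {x3}, {x2, x3}, {x1, x2, x3}.
Intersecting these: cl(A) = {x3}.
∂A = cl(A) ∖ int(A) = {x3} ∖ ∅ = {x3}.


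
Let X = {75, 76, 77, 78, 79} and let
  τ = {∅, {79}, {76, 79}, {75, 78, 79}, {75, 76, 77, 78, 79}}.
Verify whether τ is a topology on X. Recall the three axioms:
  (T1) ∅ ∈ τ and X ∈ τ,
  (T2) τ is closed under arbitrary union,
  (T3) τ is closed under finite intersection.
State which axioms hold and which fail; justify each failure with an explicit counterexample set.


τ is NOT a topology on X.

Axiom (T1): ∅ ∈ τ? Yes; X ∈ τ? Yes.
Axiom (T2/T3): check pairwise unions and intersections of members of τ.
Counterexample for (T2): {76, 79} ∪ {75, 78, 79} = {75, 76, 78, 79} ∉ τ. Therefore τ is NOT a topology.


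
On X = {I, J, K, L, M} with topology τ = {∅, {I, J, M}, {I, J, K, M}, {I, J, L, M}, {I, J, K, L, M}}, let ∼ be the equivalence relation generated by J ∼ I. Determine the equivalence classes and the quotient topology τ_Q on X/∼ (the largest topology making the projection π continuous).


X/∼ = {[I=J], [K], [L], [M]}; |τ_Q| = 5.

Equivalence classes: [I=J], [K], [L], [M].
Quotient map π: X → X/∼ sends I ↦ [I=J], J ↦ [I=J], K ↦ [K], L ↦ [L], M ↦ [M].
For each subset V ⊆ X/∼, compute π^{-1}(V) ⊆ X and check whether π^{-1}(V) ∈ τ. V is open in τ_Q iff π^{-1}(V) ∈ τ.
  V = {}: π^{-1}(V) = ∅ ∈ τ ✓.
  V = {[I=J]}: π^{-1}(V) = {I, J} ∉ τ ✗.
  V = {[K]}: π^{-1}(V) = {K} ∉ τ ✗.
  V = {[I=J], [K]}: π^{-1}(V) = {I, J, K} ∉ τ ✗.
  V = {[L]}: π^{-1}(V) = {L} ∉ τ ✗.
  V = {[I=J], [L]}: π^{-1}(V) = {I, J, L} ∉ τ ✗.
  V = {[K], [L]}: π^{-1}(V) = {K, L} ∉ τ ✗.
  V = {[I=J], [K], [L]}: π^{-1}(V) = {I, J, K, L} ∉ τ ✗.
  V = {[M]}: π^{-1}(V) = {M} ∉ τ ✗.
  V = {[I=J], [M]}: π^{-1}(V) = {I, J, M} ∈ τ ✓.
  V = {[K], [M]}: π^{-1}(V) = {K, M} ∉ τ ✗.
  V = {[I=J], [K], [M]}: π^{-1}(V) = {I, J, K, M} ∈ τ ✓.
  V = {[L], [M]}: π^{-1}(V) = {L, M} ∉ τ ✗.
  V = {[I=J], [L], [M]}: π^{-1}(V) = {I, J, L, M} ∈ τ ✓.
  V = {[K], [L], [M]}: π^{-1}(V) = {K, L, M} ∉ τ ✗.
  V = {[I=J], [K], [L], [M]}: π^{-1}(V) = {I, J, K, L, M} ∈ τ ✓.
Open sets in the quotient: τ_Q = {{}, {[I=J], [M]}, {[I=J], [K], [M]}, {[I=J], [L], [M]}, {[I=J], [K], [L], [M]}} (5 elements).


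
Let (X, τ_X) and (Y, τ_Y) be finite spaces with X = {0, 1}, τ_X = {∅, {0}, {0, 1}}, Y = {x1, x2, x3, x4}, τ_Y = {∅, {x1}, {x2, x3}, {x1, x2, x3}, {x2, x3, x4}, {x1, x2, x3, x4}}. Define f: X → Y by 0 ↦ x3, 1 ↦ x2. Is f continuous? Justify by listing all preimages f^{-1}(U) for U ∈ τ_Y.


f IS continuous.

Compute f^{-1}(U) for each U ∈ τ_Y:
  U = ∅: f^{-1}(U) = ∅ ∈ τ_X ✓.
  U = {x1}: f^{-1}(U) = ∅ ∈ τ_X ✓.
  U = {x2, x3}: f^{-1}(U) = {0, 1} ∈ τ_X ✓.
  U = {x1, x2, x3}: f^{-1}(U) = {0, 1} ∈ τ_X ✓.
  U = {x2, x3, x4}: f^{-1}(U) = {0, 1} ∈ τ_X ✓.
  U = {x1, x2, x3, x4}: f^{-1}(U) = {0, 1} ∈ τ_X ✓.
Every preimage lies in τ_X, so f IS continuous.


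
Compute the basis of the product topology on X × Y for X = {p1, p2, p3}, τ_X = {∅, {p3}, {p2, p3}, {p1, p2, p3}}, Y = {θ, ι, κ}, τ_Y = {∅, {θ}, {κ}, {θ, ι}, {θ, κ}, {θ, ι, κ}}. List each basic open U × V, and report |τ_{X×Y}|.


Basis B = {∅ × ∅, {p3} × {θ}, {p3} × {κ}, {p2, p3} × {θ}, {p2, p3} × {κ}, {p3} × {θ, ι}, {p3} × {θ, κ}, {p1, p2, p3} × {θ}, {p1, p2, p3} × {κ}, {p3} × {θ, ι, κ}, {p2, p3} × {θ, ι}, {p2, p3} × {θ, κ}, {p1, p2, p3} × {θ, ι}, {p1, p2, p3} × {θ, κ}, {p2, p3} × {θ, ι, κ}, {p1, p2, p3} × {θ, ι, κ}}; |τ_{X×Y}| = 40.

Enumerate products U × V with U ∈ τ_X, V ∈ τ_Y (deduplicated):
  ∅ × ∅ = {} (∅)
  {p3} × {θ} = {(p3,θ)}
  {p3} × {κ} = {(p3,κ)}
  {p2, p3} × {θ} = {(p2,θ), (p3,θ)}
  {p2, p3} × {κ} = {(p2,κ), (p3,κ)}
  {p3} × {θ, ι} = {(p3,θ), (p3,ι)}
  {p3} × {θ, κ} = {(p3,θ), (p3,κ)}
  {p1, p2, p3} × {θ} = {(p1,θ), (p2,θ), (p3,θ)}
  {p1, p2, p3} × {κ} = {(p1,κ), (p2,κ), (p3,κ)}
  {p3} × {θ, ι, κ} = {(p3,θ), (p3,ι), (p3,κ)}
  {p2, p3} × {θ, ι} = {(p2,θ), (p2,ι), (p3,θ), (p3,ι)}
  {p2, p3} × {θ, κ} = {(p2,θ), (p2,κ), (p3,θ), (p3,κ)}
  {p1, p2, p3} × {θ, ι} = {(p1,θ), (p1,ι), (p2,θ), (p2,ι), (p3,θ), (p3,ι)}
  {p1, p2, p3} × {θ, κ} = {(p1,θ), (p1,κ), (p2,θ), (p2,κ), (p3,θ), (p3,κ)}
  {p2, p3} × {θ, ι, κ} = {(p2,θ), (p2,ι), (p2,κ), (p3,θ), (p3,ι), (p3,κ)}
  {p1, p2, p3} × {θ, ι, κ} = {(p1,θ), (p1,ι), (p1,κ), (p2,θ), (p2,ι), (p2,κ), (p3,θ), (p3,ι), (p3,κ)}
These 16 distinct sets form the basis B.
Close under arbitrary unions to get τ_{X×Y}; counting gives |τ_{X×Y}| = 40.


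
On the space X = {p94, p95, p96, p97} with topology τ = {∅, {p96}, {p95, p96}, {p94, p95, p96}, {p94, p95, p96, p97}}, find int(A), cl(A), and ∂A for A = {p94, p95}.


int(A) = ∅, cl(A) = {p94, p95, p97}, ∂A = {p94, p95, p97}.

Closed sets in (X, τ) are complements of opens:
  closed(X, τ) = {∅, {p97}, {p94, p97}, {p94, p95, p97}, {p94, p95, p96, p97}}.
int(A) = ⋃ {U ∈ τ : U ⊆ A}. Opens contained in A: ∅.
Taking the union of these: int(A) = ∅.
cl(A) = ⋂ {C closed : A ⊆ C}. Closed sets containing A: {p94, p95, p97}, {p94, p95, p96, p97}.
Intersecting these: cl(A) = {p94, p95, p97}.
∂A = cl(A) ∖ int(A) = {p94, p95, p97} ∖ ∅ = {p94, p95, p97}.


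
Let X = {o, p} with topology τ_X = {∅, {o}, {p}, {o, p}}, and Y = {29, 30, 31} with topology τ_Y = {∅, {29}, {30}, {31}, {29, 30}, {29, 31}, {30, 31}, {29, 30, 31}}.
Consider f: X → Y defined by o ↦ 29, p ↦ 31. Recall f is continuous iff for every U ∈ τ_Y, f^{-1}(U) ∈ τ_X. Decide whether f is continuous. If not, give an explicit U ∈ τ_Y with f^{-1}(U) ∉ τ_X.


f IS continuous.

Compute f^{-1}(U) for each U ∈ τ_Y:
  U = ∅: f^{-1}(U) = ∅ ∈ τ_X ✓.
  U = {29}: f^{-1}(U) = {o} ∈ τ_X ✓.
  U = {30}: f^{-1}(U) = ∅ ∈ τ_X ✓.
  U = {31}: f^{-1}(U) = {p} ∈ τ_X ✓.
  U = {29, 30}: f^{-1}(U) = {o} ∈ τ_X ✓.
  U = {29, 31}: f^{-1}(U) = {o, p} ∈ τ_X ✓.
  U = {30, 31}: f^{-1}(U) = {p} ∈ τ_X ✓.
  U = {29, 30, 31}: f^{-1}(U) = {o, p} ∈ τ_X ✓.
Every preimage lies in τ_X, so f IS continuous.


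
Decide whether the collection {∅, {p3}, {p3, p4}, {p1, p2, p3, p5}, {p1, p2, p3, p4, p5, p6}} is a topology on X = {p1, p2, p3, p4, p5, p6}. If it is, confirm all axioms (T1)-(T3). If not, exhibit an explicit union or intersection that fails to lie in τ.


τ is NOT a topology on X.

Axiom (T1): ∅ ∈ τ? Yes; X ∈ τ? Yes.
Axiom (T2/T3): check pairwise unions and intersections of members of τ.
Counterexample for (T2): {p3, p4} ∪ {p1, p2, p3, p5} = {p1, p2, p3, p4, p5} ∉ τ. Therefore τ is NOT a topology.


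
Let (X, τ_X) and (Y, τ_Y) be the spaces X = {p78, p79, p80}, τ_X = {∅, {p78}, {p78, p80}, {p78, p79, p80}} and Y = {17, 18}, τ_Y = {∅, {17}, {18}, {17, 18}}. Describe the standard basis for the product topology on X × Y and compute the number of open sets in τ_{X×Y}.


Basis B = {∅ × ∅, {p78} × {17}, {p78} × {18}, {p78} × {17, 18}, {p78, p80} × {17}, {p78, p80} × {18}, {p78, p79, p80} × {17}, {p78, p79, p80} × {18}, {p78, p80} × {17, 18}, {p78, p79, p80} × {17, 18}}; |τ_{X×Y}| = 16.

Enumerate products U × V with U ∈ τ_X, V ∈ τ_Y (deduplicated):
  ∅ × ∅ = {} (∅)
  {p78} × {17} = {(p78,17)}
  {p78} × {18} = {(p78,18)}
  {p78} × {17, 18} = {(p78,17), (p78,18)}
  {p78, p80} × {17} = {(p78,17), (p80,17)}
  {p78, p80} × {18} = {(p78,18), (p80,18)}
  {p78, p79, p80} × {17} = {(p78,17), (p79,17), (p80,17)}
  {p78, p79, p80} × {18} = {(p78,18), (p79,18), (p80,18)}
  {p78, p80} × {17, 18} = {(p78,17), (p78,18), (p80,17), (p80,18)}
  {p78, p79, p80} × {17, 18} = {(p78,17), (p78,18), (p79,17), (p79,18), (p80,17), (p80,18)}
These 10 distinct sets form the basis B.
Close under arbitrary unions to get τ_{X×Y}; counting gives |τ_{X×Y}| = 16.


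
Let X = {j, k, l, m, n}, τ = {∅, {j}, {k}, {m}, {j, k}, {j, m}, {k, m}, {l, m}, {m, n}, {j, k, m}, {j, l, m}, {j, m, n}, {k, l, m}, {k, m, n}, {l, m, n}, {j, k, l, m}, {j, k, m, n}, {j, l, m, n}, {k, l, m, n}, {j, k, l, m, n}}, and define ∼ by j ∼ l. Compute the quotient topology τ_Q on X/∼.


X/∼ = {[j=l], [k], [m], [n]}; |τ_Q| = 10.

Equivalence classes: [j=l], [k], [m], [n].
Quotient map π: X → X/∼ sends j ↦ [j=l], k ↦ [k], l ↦ [j=l], m ↦ [m], n ↦ [n].
For each subset V ⊆ X/∼, compute π^{-1}(V) ⊆ X and check whether π^{-1}(V) ∈ τ. V is open in τ_Q iff π^{-1}(V) ∈ τ.
  V = {}: π^{-1}(V) = ∅ ∈ τ ✓.
  V = {[j=l]}: π^{-1}(V) = {j, l} ∉ τ ✗.
  V = {[k]}: π^{-1}(V) = {k} ∈ τ ✓.
  V = {[j=l], [k]}: π^{-1}(V) = {j, k, l} ∉ τ ✗.
  V = {[m]}: π^{-1}(V) = {m} ∈ τ ✓.
  V = {[j=l], [m]}: π^{-1}(V) = {j, l, m} ∈ τ ✓.
  V = {[k], [m]}: π^{-1}(V) = {k, m} ∈ τ ✓.
  V = {[j=l], [k], [m]}: π^{-1}(V) = {j, k, l, m} ∈ τ ✓.
  V = {[n]}: π^{-1}(V) = {n} ∉ τ ✗.
  V = {[j=l], [n]}: π^{-1}(V) = {j, l, n} ∉ τ ✗.
  V = {[k], [n]}: π^{-1}(V) = {k, n} ∉ τ ✗.
  V = {[j=l], [k], [n]}: π^{-1}(V) = {j, k, l, n} ∉ τ ✗.
  V = {[m], [n]}: π^{-1}(V) = {m, n} ∈ τ ✓.
  V = {[j=l], [m], [n]}: π^{-1}(V) = {j, l, m, n} ∈ τ ✓.
  V = {[k], [m], [n]}: π^{-1}(V) = {k, m, n} ∈ τ ✓.
  V = {[j=l], [k], [m], [n]}: π^{-1}(V) = {j, k, l, m, n} ∈ τ ✓.
Open sets in the quotient: τ_Q = {{}, {[k]}, {[m]}, {[j=l], [m]}, {[k], [m]}, {[j=l], [k], [m]}, {[m], [n]}, {[j=l], [m], [n]}, {[k], [m], [n]}, {[j=l], [k], [m], [n]}} (10 elements).


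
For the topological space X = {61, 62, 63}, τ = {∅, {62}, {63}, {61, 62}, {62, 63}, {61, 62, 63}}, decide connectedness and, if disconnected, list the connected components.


(X, τ) is disconnected; components = [{63}, {61, 62}].

Find clopen sets (U ∈ τ with X ∖ U ∈ τ):
  U = ∅, X ∖ U = {61, 62, 63} — both open, so U is clopen.
  U = {63}, X ∖ U = {61, 62} — both open, so U is clopen.
  U = {61, 62}, X ∖ U = {63} — both open, so U is clopen.
  U = {61, 62, 63}, X ∖ U = ∅ — both open, so U is clopen.
Nontrivial clopen(s) exist: e.g. {61, 62}. So (X, τ) is disconnected.
Compute connected components by grouping points that agree on all clopens:
  component: {63}
  component: {61, 62}


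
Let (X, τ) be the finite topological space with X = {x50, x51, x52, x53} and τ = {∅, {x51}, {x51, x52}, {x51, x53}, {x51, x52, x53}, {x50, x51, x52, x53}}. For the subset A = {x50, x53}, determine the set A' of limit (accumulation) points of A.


A' = {x50}

For each x ∈ X, list the open sets U ∈ τ with x ∈ U, then check whether U ∩ (A ∖ {x}) ≠ ∅ for every such U.
  x = x50: opens ∋ x are {x50, x51, x52, x53}; each meets A ∖ {x50}, so x IS a limit point.
  x = x51: open {x51} ∋ x has {x51} ∩ (A ∖ {x51}) = ∅, so x is NOT a limit point.
  x = x52: open {x51, x52} ∋ x has {x51, x52} ∩ (A ∖ {x52}) = ∅, so x is NOT a limit point.
  x = x53: open {x51, x53} ∋ x has {x51, x53} ∩ (A ∖ {x53}) = ∅, so x is NOT a limit point.
Collecting: A' = {x50}.


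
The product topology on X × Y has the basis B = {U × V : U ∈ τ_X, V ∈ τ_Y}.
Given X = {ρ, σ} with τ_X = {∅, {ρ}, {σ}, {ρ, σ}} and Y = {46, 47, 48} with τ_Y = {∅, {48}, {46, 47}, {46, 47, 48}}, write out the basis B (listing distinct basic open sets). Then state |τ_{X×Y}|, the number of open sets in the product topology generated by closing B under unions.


Basis B = {∅ × ∅, {ρ} × {48}, {σ} × {48}, {ρ} × {46, 47}, {ρ, σ} × {48}, {σ} × {46, 47}, {ρ} × {46, 47, 48}, {σ} × {46, 47, 48}, {ρ, σ} × {46, 47}, {ρ, σ} × {46, 47, 48}}; |τ_{X×Y}| = 16.

Enumerate products U × V with U ∈ τ_X, V ∈ τ_Y (deduplicated):
  ∅ × ∅ = {} (∅)
  {ρ} × {48} = {(ρ,48)}
  {σ} × {48} = {(σ,48)}
  {ρ} × {46, 47} = {(ρ,46), (ρ,47)}
  {ρ, σ} × {48} = {(ρ,48), (σ,48)}
  {σ} × {46, 47} = {(σ,46), (σ,47)}
  {ρ} × {46, 47, 48} = {(ρ,46), (ρ,47), (ρ,48)}
  {σ} × {46, 47, 48} = {(σ,46), (σ,47), (σ,48)}
  {ρ, σ} × {46, 47} = {(ρ,46), (ρ,47), (σ,46), (σ,47)}
  {ρ, σ} × {46, 47, 48} = {(ρ,46), (ρ,47), (ρ,48), (σ,46), (σ,47), (σ,48)}
These 10 distinct sets form the basis B.
Close under arbitrary unions to get τ_{X×Y}; counting gives |τ_{X×Y}| = 16.


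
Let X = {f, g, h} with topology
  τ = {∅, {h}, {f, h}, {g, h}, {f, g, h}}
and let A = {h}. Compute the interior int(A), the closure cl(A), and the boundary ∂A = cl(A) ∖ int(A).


int(A) = {h}, cl(A) = {f, g, h}, ∂A = {f, g}.

Closed sets in (X, τ) are complements of opens:
  closed(X, τ) = {∅, {f}, {g}, {f, g}, {f, g, h}}.
int(A) = ⋃ {U ∈ τ : U ⊆ A}. Opens contained in A: ∅, {h}.
Taking the union of these: int(A) = {h}.
cl(A) = ⋂ {C closed : A ⊆ C}. Closed sets containing A: {f, g, h}.
Intersecting these: cl(A) = {f, g, h}.
∂A = cl(A) ∖ int(A) = {f, g, h} ∖ {h} = {f, g}.


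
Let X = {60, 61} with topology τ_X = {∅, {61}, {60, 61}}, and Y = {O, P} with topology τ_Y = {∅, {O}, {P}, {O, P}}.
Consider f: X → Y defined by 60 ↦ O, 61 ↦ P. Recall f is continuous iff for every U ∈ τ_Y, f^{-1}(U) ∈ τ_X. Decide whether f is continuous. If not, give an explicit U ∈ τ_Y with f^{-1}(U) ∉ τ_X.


f is NOT continuous.

Compute f^{-1}(U) for each U ∈ τ_Y:
  U = ∅: f^{-1}(U) = ∅ ∈ τ_X ✓.
  U = {O}: f^{-1}(U) = {60} ∉ τ_X ✗.
  U = {P}: f^{-1}(U) = {61} ∈ τ_X ✓.
  U = {O, P}: f^{-1}(U) = {60, 61} ∈ τ_X ✓.
Found U = {O} with f^{-1}(U) = {60} not in τ_X. Therefore f is NOT continuous.


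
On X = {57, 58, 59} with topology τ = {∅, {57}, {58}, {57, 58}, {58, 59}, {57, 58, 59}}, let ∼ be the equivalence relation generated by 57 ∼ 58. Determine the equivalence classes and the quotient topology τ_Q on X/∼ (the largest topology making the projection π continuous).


X/∼ = {[57=58], [59]}; |τ_Q| = 3.

Equivalence classes: [57=58], [59].
Quotient map π: X → X/∼ sends 57 ↦ [57=58], 58 ↦ [57=58], 59 ↦ [59].
For each subset V ⊆ X/∼, compute π^{-1}(V) ⊆ X and check whether π^{-1}(V) ∈ τ. V is open in τ_Q iff π^{-1}(V) ∈ τ.
  V = {}: π^{-1}(V) = ∅ ∈ τ ✓.
  V = {[57=58]}: π^{-1}(V) = {57, 58} ∈ τ ✓.
  V = {[59]}: π^{-1}(V) = {59} ∉ τ ✗.
  V = {[57=58], [59]}: π^{-1}(V) = {57, 58, 59} ∈ τ ✓.
Open sets in the quotient: τ_Q = {{}, {[57=58]}, {[57=58], [59]}} (3 elements).


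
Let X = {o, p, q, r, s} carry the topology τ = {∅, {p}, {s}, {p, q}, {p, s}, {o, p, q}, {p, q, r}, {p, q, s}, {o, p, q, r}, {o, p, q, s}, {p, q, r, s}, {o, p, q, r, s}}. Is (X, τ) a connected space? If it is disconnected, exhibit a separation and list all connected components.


(X, τ) is disconnected; components = [{s}, {o, p, q, r}].

Find clopen sets (U ∈ τ with X ∖ U ∈ τ):
  U = ∅, X ∖ U = {o, p, q, r, s} — both open, so U is clopen.
  U = {s}, X ∖ U = {o, p, q, r} — both open, so U is clopen.
  U = {o, p, q, r}, X ∖ U = {s} — both open, so U is clopen.
  U = {o, p, q, r, s}, X ∖ U = ∅ — both open, so U is clopen.
Nontrivial clopen(s) exist: e.g. {s}. So (X, τ) is disconnected.
Compute connected components by grouping points that agree on all clopens:
  component: {s}
  component: {o, p, q, r}


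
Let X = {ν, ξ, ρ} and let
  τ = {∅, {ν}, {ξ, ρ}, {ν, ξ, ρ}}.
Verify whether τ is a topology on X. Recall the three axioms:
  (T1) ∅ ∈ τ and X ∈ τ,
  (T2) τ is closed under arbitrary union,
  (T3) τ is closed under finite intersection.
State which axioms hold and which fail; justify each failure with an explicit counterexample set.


τ IS a topology on X.

Axiom (T1): ∅ ∈ τ? Yes; X ∈ τ? Yes.
Axiom (T2/T3): check pairwise unions and intersections of members of τ.
All pairwise intersections and unions checked — each lies in τ. Therefore τ satisfies (T1), (T2), (T3): it IS a topology on X.


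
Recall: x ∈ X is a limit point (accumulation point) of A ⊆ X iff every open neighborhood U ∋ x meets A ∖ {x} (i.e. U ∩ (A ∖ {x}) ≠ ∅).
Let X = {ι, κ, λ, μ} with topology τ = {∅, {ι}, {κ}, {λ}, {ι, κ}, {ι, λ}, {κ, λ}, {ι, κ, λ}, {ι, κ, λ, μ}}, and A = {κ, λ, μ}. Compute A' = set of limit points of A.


A' = {μ}

For each x ∈ X, list the open sets U ∈ τ with x ∈ U, then check whether U ∩ (A ∖ {x}) ≠ ∅ for every such U.
  x = ι: open {ι} ∋ x has {ι} ∩ (A ∖ {ι}) = ∅, so x is NOT a limit point.
  x = κ: open {κ} ∋ x has {κ} ∩ (A ∖ {κ}) = ∅, so x is NOT a limit point.
  x = λ: open {λ} ∋ x has {λ} ∩ (A ∖ {λ}) = ∅, so x is NOT a limit point.
  x = μ: opens ∋ x are {ι, κ, λ, μ}; each meets A ∖ {μ}, so x IS a limit point.
Collecting: A' = {μ}.


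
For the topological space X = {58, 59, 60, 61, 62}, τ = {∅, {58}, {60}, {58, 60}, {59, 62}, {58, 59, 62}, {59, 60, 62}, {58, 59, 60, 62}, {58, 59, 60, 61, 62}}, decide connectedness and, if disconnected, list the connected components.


(X, τ) is connected.

Find clopen sets (U ∈ τ with X ∖ U ∈ τ):
  U = ∅, X ∖ U = {58, 59, 60, 61, 62} — both open, so U is clopen.
  U = {58, 59, 60, 61, 62}, X ∖ U = ∅ — both open, so U is clopen.
Only trivial clopens (∅ and X) exist, so (X, τ) is connected.
Compute connected components by grouping points that agree on all clopens:
  component: {58, 59, 60, 61, 62}


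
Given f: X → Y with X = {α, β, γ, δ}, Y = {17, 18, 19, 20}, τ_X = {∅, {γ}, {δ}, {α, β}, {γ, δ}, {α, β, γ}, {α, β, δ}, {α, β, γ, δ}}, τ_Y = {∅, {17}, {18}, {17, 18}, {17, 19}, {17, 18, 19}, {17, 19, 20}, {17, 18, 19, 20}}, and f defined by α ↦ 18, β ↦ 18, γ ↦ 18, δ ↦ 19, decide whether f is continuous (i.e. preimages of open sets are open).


f IS continuous.

Compute f^{-1}(U) for each U ∈ τ_Y:
  U = ∅: f^{-1}(U) = ∅ ∈ τ_X ✓.
  U = {17}: f^{-1}(U) = ∅ ∈ τ_X ✓.
  U = {18}: f^{-1}(U) = {α, β, γ} ∈ τ_X ✓.
  U = {17, 18}: f^{-1}(U) = {α, β, γ} ∈ τ_X ✓.
  U = {17, 19}: f^{-1}(U) = {δ} ∈ τ_X ✓.
  U = {17, 18, 19}: f^{-1}(U) = {α, β, γ, δ} ∈ τ_X ✓.
  U = {17, 19, 20}: f^{-1}(U) = {δ} ∈ τ_X ✓.
  U = {17, 18, 19, 20}: f^{-1}(U) = {α, β, γ, δ} ∈ τ_X ✓.
Every preimage lies in τ_X, so f IS continuous.


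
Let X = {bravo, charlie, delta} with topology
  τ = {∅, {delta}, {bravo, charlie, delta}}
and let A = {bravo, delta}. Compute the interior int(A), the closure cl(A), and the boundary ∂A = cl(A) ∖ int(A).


int(A) = {delta}, cl(A) = {bravo, charlie, delta}, ∂A = {bravo, charlie}.

Closed sets in (X, τ) are complements of opens:
  closed(X, τ) = {∅, {bravo, charlie}, {bravo, charlie, delta}}.
int(A) = ⋃ {U ∈ τ : U ⊆ A}. Opens contained in A: ∅, {delta}.
Taking the union of these: int(A) = {delta}.
cl(A) = ⋂ {C closed : A ⊆ C}. Closed sets containing A: {bravo, charlie, delta}.
Intersecting these: cl(A) = {bravo, charlie, delta}.
∂A = cl(A) ∖ int(A) = {bravo, charlie, delta} ∖ {delta} = {bravo, charlie}.


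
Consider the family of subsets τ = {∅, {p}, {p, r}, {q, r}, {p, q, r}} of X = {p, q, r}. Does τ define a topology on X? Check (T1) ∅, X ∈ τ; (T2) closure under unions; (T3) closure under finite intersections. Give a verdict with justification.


τ is NOT a topology on X.

Axiom (T1): ∅ ∈ τ? Yes; X ∈ τ? Yes.
Axiom (T2/T3): check pairwise unions and intersections of members of τ.
Counterexample for (T3): {p, r} ∩ {q, r} = {r} ∉ τ. Therefore τ is NOT a topology.


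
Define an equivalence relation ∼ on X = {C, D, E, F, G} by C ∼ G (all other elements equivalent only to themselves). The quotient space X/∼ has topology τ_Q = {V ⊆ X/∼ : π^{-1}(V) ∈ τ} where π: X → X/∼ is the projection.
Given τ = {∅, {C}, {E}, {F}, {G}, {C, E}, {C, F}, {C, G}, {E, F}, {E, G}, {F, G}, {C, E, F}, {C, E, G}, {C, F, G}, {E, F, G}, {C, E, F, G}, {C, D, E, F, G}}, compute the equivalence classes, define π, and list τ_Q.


X/∼ = {[C=G], [D], [E], [F]}; |τ_Q| = 9.

Equivalence classes: [C=G], [D], [E], [F].
Quotient map π: X → X/∼ sends C ↦ [C=G], D ↦ [D], E ↦ [E], F ↦ [F], G ↦ [C=G].
For each subset V ⊆ X/∼, compute π^{-1}(V) ⊆ X and check whether π^{-1}(V) ∈ τ. V is open in τ_Q iff π^{-1}(V) ∈ τ.
  V = {}: π^{-1}(V) = ∅ ∈ τ ✓.
  V = {[C=G]}: π^{-1}(V) = {C, G} ∈ τ ✓.
  V = {[D]}: π^{-1}(V) = {D} ∉ τ ✗.
  V = {[C=G], [D]}: π^{-1}(V) = {C, D, G} ∉ τ ✗.
  V = {[E]}: π^{-1}(V) = {E} ∈ τ ✓.
  V = {[C=G], [E]}: π^{-1}(V) = {C, E, G} ∈ τ ✓.
  V = {[D], [E]}: π^{-1}(V) = {D, E} ∉ τ ✗.
  V = {[C=G], [D], [E]}: π^{-1}(V) = {C, D, E, G} ∉ τ ✗.
  V = {[F]}: π^{-1}(V) = {F} ∈ τ ✓.
  V = {[C=G], [F]}: π^{-1}(V) = {C, F, G} ∈ τ ✓.
  V = {[D], [F]}: π^{-1}(V) = {D, F} ∉ τ ✗.
  V = {[C=G], [D], [F]}: π^{-1}(V) = {C, D, F, G} ∉ τ ✗.
  V = {[E], [F]}: π^{-1}(V) = {E, F} ∈ τ ✓.
  V = {[C=G], [E], [F]}: π^{-1}(V) = {C, E, F, G} ∈ τ ✓.
  V = {[D], [E], [F]}: π^{-1}(V) = {D, E, F} ∉ τ ✗.
  V = {[C=G], [D], [E], [F]}: π^{-1}(V) = {C, D, E, F, G} ∈ τ ✓.
Open sets in the quotient: τ_Q = {{}, {[C=G]}, {[E]}, {[C=G], [E]}, {[F]}, {[C=G], [F]}, {[E], [F]}, {[C=G], [E], [F]}, {[C=G], [D], [E], [F]}} (9 elements).


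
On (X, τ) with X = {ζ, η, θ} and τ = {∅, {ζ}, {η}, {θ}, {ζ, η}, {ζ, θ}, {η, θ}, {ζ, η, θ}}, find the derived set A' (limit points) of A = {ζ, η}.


A' = ∅

For each x ∈ X, list the open sets U ∈ τ with x ∈ U, then check whether U ∩ (A ∖ {x}) ≠ ∅ for every such U.
  x = ζ: open {ζ} ∋ x has {ζ} ∩ (A ∖ {ζ}) = ∅, so x is NOT a limit point.
  x = η: open {η} ∋ x has {η} ∩ (A ∖ {η}) = ∅, so x is NOT a limit point.
  x = θ: open {θ} ∋ x has {θ} ∩ (A ∖ {θ}) = ∅, so x is NOT a limit point.
Collecting: A' = ∅.


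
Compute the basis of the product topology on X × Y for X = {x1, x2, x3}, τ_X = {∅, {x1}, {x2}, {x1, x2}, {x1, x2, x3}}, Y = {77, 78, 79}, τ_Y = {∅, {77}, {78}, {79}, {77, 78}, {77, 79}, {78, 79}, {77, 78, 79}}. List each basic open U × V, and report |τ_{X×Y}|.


Basis B = {∅ × ∅, {x1} × {77}, {x1} × {78}, {x1} × {79}, {x2} × {77}, {x2} × {78}, {x2} × {79}, {x1} × {77, 78}, {x1} × {77, 79}, {x1, x2} × {77}, {x1} × {78, 79}, {x1, x2} × {78}, {x1, x2} × {79}, {x2} × {77, 78}, {x2} × {77, 79}, {x2} × {78, 79}, {x1} × {77, 78, 79}, {x1, x2, x3} × {77}, {x1, x2, x3} × {78}, {x1, x2, x3} × {79}, {x2} × {77, 78, 79}, {x1, x2} × {77, 78}, {x1, x2} × {77, 79}, {x1, x2} × {78, 79}, {x1, x2} × {77, 78, 79}, {x1, x2, x3} × {77, 78}, {x1, x2, x3} × {77, 79}, {x1, x2, x3} × {78, 79}, {x1, x2, x3} × {77, 78, 79}}; |τ_{X×Y}| = 125.

Enumerate products U × V with U ∈ τ_X, V ∈ τ_Y (deduplicated):
  ∅ × ∅ = {} (∅)
  {x1} × {77} = {(x1,77)}
  {x1} × {78} = {(x1,78)}
  {x1} × {79} = {(x1,79)}
  {x2} × {77} = {(x2,77)}
  {x2} × {78} = {(x2,78)}
  {x2} × {79} = {(x2,79)}
  {x1} × {77, 78} = {(x1,77), (x1,78)}
  {x1} × {77, 79} = {(x1,77), (x1,79)}
  {x1, x2} × {77} = {(x1,77), (x2,77)}
  {x1} × {78, 79} = {(x1,78), (x1,79)}
  {x1, x2} × {78} = {(x1,78), (x2,78)}
  {x1, x2} × {79} = {(x1,79), (x2,79)}
  {x2} × {77, 78} = {(x2,77), (x2,78)}
  {x2} × {77, 79} = {(x2,77), (x2,79)}
  {x2} × {78, 79} = {(x2,78), (x2,79)}
  {x1} × {77, 78, 79} = {(x1,77), (x1,78), (x1,79)}
  {x1, x2, x3} × {77} = {(x1,77), (x2,77), (x3,77)}
  {x1, x2, x3} × {78} = {(x1,78), (x2,78), (x3,78)}
  {x1, x2, x3} × {79} = {(x1,79), (x2,79), (x3,79)}
  {x2} × {77, 78, 79} = {(x2,77), (x2,78), (x2,79)}
  {x1, x2} × {77, 78} = {(x1,77), (x1,78), (x2,77), (x2,78)}
  {x1, x2} × {77, 79} = {(x1,77), (x1,79), (x2,77), (x2,79)}
  {x1, x2} × {78, 79} = {(x1,78), (x1,79), (x2,78), (x2,79)}
  {x1, x2} × {77, 78, 79} = {(x1,77), (x1,78), (x1,79), (x2,77), (x2,78), (x2,79)}
  {x1, x2, x3} × {77, 78} = {(x1,77), (x1,78), (x2,77), (x2,78), (x3,77), (x3,78)}
  {x1, x2, x3} × {77, 79} = {(x1,77), (x1,79), (x2,77), (x2,79), (x3,77), (x3,79)}
  {x1, x2, x3} × {78, 79} = {(x1,78), (x1,79), (x2,78), (x2,79), (x3,78), (x3,79)}
  {x1, x2, x3} × {77, 78, 79} = {(x1,77), (x1,78), (x1,79), (x2,77), (x2,78), (x2,79), (x3,77), (x3,78), (x3,79)}
These 29 distinct sets form the basis B.
Close under arbitrary unions to get τ_{X×Y}; counting gives |τ_{X×Y}| = 125.


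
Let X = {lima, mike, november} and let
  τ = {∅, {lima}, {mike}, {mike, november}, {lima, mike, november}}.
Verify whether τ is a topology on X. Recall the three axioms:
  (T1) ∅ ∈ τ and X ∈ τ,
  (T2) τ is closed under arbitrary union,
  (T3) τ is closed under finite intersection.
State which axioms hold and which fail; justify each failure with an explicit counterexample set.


τ is NOT a topology on X.

Axiom (T1): ∅ ∈ τ? Yes; X ∈ τ? Yes.
Axiom (T2/T3): check pairwise unions and intersections of members of τ.
Counterexample for (T2): {lima} ∪ {mike} = {lima, mike} ∉ τ. Therefore τ is NOT a topology.


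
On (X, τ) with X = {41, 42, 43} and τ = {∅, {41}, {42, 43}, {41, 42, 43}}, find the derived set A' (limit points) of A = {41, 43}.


A' = {42}

For each x ∈ X, list the open sets U ∈ τ with x ∈ U, then check whether U ∩ (A ∖ {x}) ≠ ∅ for every such U.
  x = 41: open {41} ∋ x has {41} ∩ (A ∖ {41}) = ∅, so x is NOT a limit point.
  x = 42: opens ∋ x are {42, 43}, {41, 42, 43}; each meets A ∖ {42}, so x IS a limit point.
  x = 43: open {42, 43} ∋ x has {42, 43} ∩ (A ∖ {43}) = ∅, so x is NOT a limit point.
Collecting: A' = {42}.


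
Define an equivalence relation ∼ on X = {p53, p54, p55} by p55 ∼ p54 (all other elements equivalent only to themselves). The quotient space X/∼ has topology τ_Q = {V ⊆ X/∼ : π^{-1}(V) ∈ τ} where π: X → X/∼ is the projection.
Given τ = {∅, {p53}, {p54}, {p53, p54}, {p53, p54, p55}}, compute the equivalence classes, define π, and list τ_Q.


X/∼ = {[p53], [p54=p55]}; |τ_Q| = 3.

Equivalence classes: [p53], [p54=p55].
Quotient map π: X → X/∼ sends p53 ↦ [p53], p54 ↦ [p54=p55], p55 ↦ [p54=p55].
For each subset V ⊆ X/∼, compute π^{-1}(V) ⊆ X and check whether π^{-1}(V) ∈ τ. V is open in τ_Q iff π^{-1}(V) ∈ τ.
  V = {}: π^{-1}(V) = ∅ ∈ τ ✓.
  V = {[p53]}: π^{-1}(V) = {p53} ∈ τ ✓.
  V = {[p54=p55]}: π^{-1}(V) = {p54, p55} ∉ τ ✗.
  V = {[p53], [p54=p55]}: π^{-1}(V) = {p53, p54, p55} ∈ τ ✓.
Open sets in the quotient: τ_Q = {{}, {[p53]}, {[p53], [p54=p55]}} (3 elements).


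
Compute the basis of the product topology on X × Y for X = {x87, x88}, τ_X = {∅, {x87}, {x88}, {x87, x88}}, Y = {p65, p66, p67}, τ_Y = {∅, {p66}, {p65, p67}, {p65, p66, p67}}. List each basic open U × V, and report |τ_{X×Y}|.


Basis B = {∅ × ∅, {x87} × {p66}, {x88} × {p66}, {x87} × {p65, p67}, {x87, x88} × {p66}, {x88} × {p65, p67}, {x87} × {p65, p66, p67}, {x88} × {p65, p66, p67}, {x87, x88} × {p65, p67}, {x87, x88} × {p65, p66, p67}}; |τ_{X×Y}| = 16.

Enumerate products U × V with U ∈ τ_X, V ∈ τ_Y (deduplicated):
  ∅ × ∅ = {} (∅)
  {x87} × {p66} = {(x87,p66)}
  {x88} × {p66} = {(x88,p66)}
  {x87} × {p65, p67} = {(x87,p65), (x87,p67)}
  {x87, x88} × {p66} = {(x87,p66), (x88,p66)}
  {x88} × {p65, p67} = {(x88,p65), (x88,p67)}
  {x87} × {p65, p66, p67} = {(x87,p65), (x87,p66), (x87,p67)}
  {x88} × {p65, p66, p67} = {(x88,p65), (x88,p66), (x88,p67)}
  {x87, x88} × {p65, p67} = {(x87,p65), (x87,p67), (x88,p65), (x88,p67)}
  {x87, x88} × {p65, p66, p67} = {(x87,p65), (x87,p66), (x87,p67), (x88,p65), (x88,p66), (x88,p67)}
These 10 distinct sets form the basis B.
Close under arbitrary unions to get τ_{X×Y}; counting gives |τ_{X×Y}| = 16.
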